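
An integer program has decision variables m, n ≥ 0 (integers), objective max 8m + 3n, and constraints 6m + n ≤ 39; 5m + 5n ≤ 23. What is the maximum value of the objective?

32

Relaxing integrality, the LP optimum is 36.80 at (m,n) = (4.6, 0), which is not an integer point.
(m,n)=(4,0): 6·4+1·0=24≤39, 5·4+5·0=20≤23, objective 32.
(m,n)=(3,1): 6·3+1·1=19≤39, 5·3+5·1=20≤23, objective 27.
(m,n)=(3,0): 6·3+1·0=18≤39, 5·3+5·0=15≤23, objective 24.
No feasible integer point exceeds 32.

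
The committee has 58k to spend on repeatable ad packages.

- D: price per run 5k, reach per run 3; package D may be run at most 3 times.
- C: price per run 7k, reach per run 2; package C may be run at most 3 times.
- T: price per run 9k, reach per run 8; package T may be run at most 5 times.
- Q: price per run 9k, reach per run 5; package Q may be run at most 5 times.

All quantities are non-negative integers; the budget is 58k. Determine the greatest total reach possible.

46

This is a bounded integer knapsack.
Take 2×D and 5×T: price 55 ≤ 58, reach 2·3 + 5·8 = 46.
T has the best ratio (8/9) and is taken to its limit of 5; remaining capacity is filled optimally with the others.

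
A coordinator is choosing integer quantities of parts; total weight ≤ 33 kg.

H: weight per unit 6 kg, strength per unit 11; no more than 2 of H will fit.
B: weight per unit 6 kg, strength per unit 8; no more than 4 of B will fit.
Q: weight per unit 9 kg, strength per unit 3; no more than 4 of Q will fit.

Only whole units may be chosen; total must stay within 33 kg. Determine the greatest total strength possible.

2×H and 3×B: weight 30 ≤ 33, strength 2·11 + 3·8 = 46.
1×H and 4×B: weight 30 ≤ 33, strength 1·11 + 4·8 = 43.
Best is 46.

46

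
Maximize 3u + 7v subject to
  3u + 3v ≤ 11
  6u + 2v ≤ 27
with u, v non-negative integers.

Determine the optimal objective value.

21

Relaxing integrality, the LP optimum is 25.67 at (u,v) = (0, 3.67), which is not an integer point.
(u,v)=(0,3): 3·0+3·3=9≤11, 6·0+2·3=6≤27, objective 21.
(u,v)=(1,2): 3·1+3·2=9≤11, 6·1+2·2=10≤27, objective 17.
The best lattice point is (0,3), giving 21.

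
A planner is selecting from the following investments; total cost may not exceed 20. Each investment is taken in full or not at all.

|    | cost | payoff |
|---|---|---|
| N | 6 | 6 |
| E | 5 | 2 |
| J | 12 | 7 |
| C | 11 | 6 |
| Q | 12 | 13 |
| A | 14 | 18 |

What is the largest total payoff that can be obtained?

Allowing fractional choices, the relaxed optimum would be about 24.5, but investments are indivisible.
E + A: cost 5 + 14 = 19 ≤ 20, payoff 2 + 18 = 20.
N + A: cost 6 + 14 = 20 ≤ 20, payoff 6 + 18 = 24.
N + Q: cost 6 + 12 = 18 ≤ 20, payoff 6 + 13 = 19.
Best is N and A with total payoff 24.

24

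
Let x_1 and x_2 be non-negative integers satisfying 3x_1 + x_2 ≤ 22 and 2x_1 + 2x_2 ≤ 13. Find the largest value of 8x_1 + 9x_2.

The continuous relaxation peaks at (0, 6.5) with value 58.50; rounding to a feasible lattice point costs some objective.
(x_1,x_2)=(0,6): 3·0+1·6=6≤22, 2·0+2·6=12≤13, objective 54.
(x_1,x_2)=(1,5): 3·1+1·5=8≤22, 2·1+2·5=12≤13, objective 53.
(x_1,x_2)=(0,5): 3·0+1·5=5≤22, 2·0+2·5=10≤13, objective 45.
Maximum is 54 at (x_1,x_2)=(0,6).

54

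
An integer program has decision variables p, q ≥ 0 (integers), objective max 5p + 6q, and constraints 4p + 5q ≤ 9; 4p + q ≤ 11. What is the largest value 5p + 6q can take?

11

The continuous relaxation peaks at (2.25, 0) with value 11.25; rounding to a feasible lattice point costs some objective.
(p,q)=(1,1): 4·1+5·1=9≤9, 4·1+1·1=5≤11, objective 11.
(p,q)=(2,0): 4·2+5·0=8≤9, 4·2+1·0=8≤11, objective 10.
(p,q)=(0,1): 4·0+5·1=5≤9, 4·0+1·1=1≤11, objective 6.
(p,q)=(1,0): 4·1+5·0=4≤9, 4·1+1·0=4≤11, objective 5.
The best lattice point is (1,1), giving 11.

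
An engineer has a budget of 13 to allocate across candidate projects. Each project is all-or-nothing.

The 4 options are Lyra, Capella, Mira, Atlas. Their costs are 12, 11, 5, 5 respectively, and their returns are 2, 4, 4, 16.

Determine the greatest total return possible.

Take Mira and Atlas: cost 5 + 5 = 10 ≤ 13, return 4 + 16 = 20.
No other feasible combination does better.

20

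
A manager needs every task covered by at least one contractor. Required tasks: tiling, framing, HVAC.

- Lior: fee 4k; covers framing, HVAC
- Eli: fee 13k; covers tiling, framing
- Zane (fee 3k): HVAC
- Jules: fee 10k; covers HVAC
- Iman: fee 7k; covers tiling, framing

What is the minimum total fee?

The greedy cost-per-new-task heuristic would pick Lior and Iman for 11, but a cheaper cover exists.
Choose Zane and Iman: together they cover tiling, framing, HVAC — every task.
Total fee: 3 + 7 = 10.
No cover costs less than 10.

10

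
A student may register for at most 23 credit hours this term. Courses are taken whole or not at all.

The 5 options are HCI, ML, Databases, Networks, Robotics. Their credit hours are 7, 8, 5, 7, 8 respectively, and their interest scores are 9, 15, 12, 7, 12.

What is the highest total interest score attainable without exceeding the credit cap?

39

Take ML, Databases, and Robotics: credit hours 8 + 5 + 8 = 21 ≤ 23, interest score 15 + 12 + 12 = 39.
No other feasible combination does better.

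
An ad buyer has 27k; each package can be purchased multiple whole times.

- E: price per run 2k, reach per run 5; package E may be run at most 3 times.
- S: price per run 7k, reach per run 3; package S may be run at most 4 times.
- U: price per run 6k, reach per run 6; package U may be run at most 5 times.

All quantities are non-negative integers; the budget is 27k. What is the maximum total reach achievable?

E has the best ratio (5/2); taking only E gives at most 3×5 = 15 (stopped by the supply cap of 3).
Mixing does better — 3×E and 3×U: price 24 ≤ 27, reach 3·5 + 3·6 = 33.

33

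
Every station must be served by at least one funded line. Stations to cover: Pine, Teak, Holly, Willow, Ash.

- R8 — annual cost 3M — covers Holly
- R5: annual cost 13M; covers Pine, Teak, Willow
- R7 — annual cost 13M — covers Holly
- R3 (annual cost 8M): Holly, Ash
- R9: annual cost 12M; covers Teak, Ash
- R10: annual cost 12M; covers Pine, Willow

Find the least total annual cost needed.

The greedy cost-per-new-station heuristic would pick R8, R5, and R3 for 24, but a cheaper cover exists.
Choose R5 and R3: together they cover Pine, Teak, Holly, Willow, Ash — every station.
Total annual cost: 13 + 8 = 21.
No cover costs less than 21.

21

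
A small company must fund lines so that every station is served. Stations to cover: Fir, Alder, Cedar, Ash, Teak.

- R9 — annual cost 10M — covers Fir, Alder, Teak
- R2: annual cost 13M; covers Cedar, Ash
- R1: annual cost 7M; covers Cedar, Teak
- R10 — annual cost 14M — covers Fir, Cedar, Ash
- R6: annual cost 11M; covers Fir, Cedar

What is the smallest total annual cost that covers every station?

Choose R9 and R2: together they cover Fir, Alder, Cedar, Ash, Teak — every station.
Total annual cost: 10 + 13 = 23.
No cover costs less than 23.

23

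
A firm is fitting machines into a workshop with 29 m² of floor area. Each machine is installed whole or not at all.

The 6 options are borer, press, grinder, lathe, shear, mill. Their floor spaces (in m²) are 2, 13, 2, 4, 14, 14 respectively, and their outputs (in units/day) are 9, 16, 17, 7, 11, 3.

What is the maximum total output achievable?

49

Take borer, press, grinder, and lathe: floor space 2 + 13 + 2 + 4 = 21 ≤ 29, output 9 + 16 + 17 + 7 = 49.
No other feasible combination does better.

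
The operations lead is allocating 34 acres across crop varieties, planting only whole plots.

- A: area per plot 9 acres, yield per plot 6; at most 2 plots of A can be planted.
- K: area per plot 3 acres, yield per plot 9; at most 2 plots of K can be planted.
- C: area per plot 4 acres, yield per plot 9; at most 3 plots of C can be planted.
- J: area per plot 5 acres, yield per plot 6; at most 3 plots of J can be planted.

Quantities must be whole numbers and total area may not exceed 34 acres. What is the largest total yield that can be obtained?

63

This is a bounded integer knapsack.
K has the best ratio (9/3); taking only K gives at most 2×9 = 18 (stopped by the supply cap of 2).
Mixing does better — 2×K, 3×C, and 3×J: area 33 ≤ 34, yield 2·9 + 3·9 + 3·6 = 63.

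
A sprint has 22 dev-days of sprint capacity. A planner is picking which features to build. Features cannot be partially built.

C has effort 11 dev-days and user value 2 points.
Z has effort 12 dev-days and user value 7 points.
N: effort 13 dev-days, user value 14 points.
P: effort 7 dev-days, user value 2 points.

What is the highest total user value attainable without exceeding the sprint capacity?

16

Allowing fractional choices, the relaxed optimum would be about 19.2, but features are indivisible.
N + P: effort 13 + 7 = 20 ≤ 22, user value 14 + 2 = 16.
N: effort 13 ≤ 22, user value 14.
Best is N and P with total user value 16.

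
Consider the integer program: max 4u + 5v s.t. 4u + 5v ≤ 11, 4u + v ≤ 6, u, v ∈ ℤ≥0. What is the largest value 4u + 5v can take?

10

The continuous relaxation peaks at (0, 2.2) with value 11.00; rounding to a feasible lattice point costs some objective.
(u,v)=(0,2): 4·0+5·2=10≤11, 4·0+1·2=2≤6, objective 10.
(u,v)=(1,1): 4·1+5·1=9≤11, 4·1+1·1=5≤6, objective 9.
(u,v)=(0,1): 4·0+5·1=5≤11, 4·0+1·1=1≤6, objective 5.
The best lattice point is (0,2), giving 10.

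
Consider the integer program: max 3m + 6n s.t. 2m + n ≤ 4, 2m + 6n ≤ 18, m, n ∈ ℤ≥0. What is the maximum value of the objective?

18

Relaxing integrality, the LP optimum is 18.60 at (m,n) = (0.6, 2.8), which is not an integer point.
(m,n)=(0,3): 2·0+1·3=3≤4, 2·0+6·3=18≤18, objective 18.
(m,n)=(1,2): 2·1+1·2=4≤4, 2·1+6·2=14≤18, objective 15.
(m,n)=(0,2): 2·0+1·2=2≤4, 2·0+6·2=12≤18, objective 12.
The best lattice point is (0,3), giving 18.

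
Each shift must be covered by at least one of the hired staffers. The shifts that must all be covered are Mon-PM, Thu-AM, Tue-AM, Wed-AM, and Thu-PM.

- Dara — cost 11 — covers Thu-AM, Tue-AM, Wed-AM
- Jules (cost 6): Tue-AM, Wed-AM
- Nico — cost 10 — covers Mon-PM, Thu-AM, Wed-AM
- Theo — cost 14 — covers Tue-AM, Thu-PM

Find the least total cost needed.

24

This is an integer covering problem.
The greedy cost-per-new-shift heuristic would pick Jules, Nico, and Theo for 30, but a cheaper cover exists.
Choose Nico and Theo: together they cover Mon-PM, Thu-AM, Tue-AM, Wed-AM, Thu-PM — every shift.
Total cost: 10 + 14 = 24.
No cover costs less than 24.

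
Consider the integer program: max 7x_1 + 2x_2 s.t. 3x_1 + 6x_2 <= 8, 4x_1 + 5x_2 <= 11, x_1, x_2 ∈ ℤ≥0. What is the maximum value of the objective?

14

Relaxing integrality, the LP optimum is 18.67 at (x_1,x_2) = (2.67, 0), which is not an integer point.
(x_1,x_2)=(2,0) is feasible, giving 14.
(x_1,x_2)=(1,0) is feasible, giving 7.
Maximum is 14 at (x_1,x_2)=(2,0).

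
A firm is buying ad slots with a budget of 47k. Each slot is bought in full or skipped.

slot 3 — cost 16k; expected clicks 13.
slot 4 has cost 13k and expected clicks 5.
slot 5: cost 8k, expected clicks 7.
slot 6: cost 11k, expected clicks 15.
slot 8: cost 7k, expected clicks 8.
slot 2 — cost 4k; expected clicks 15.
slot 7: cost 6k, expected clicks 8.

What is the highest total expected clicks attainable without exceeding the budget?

slot 3 + slot 6 + slot 8 + slot 2 + slot 7: cost 16 + 11 + 7 + 4 + 6 = 44 ≤ 47, expected clicks 13 + 15 + 8 + 15 + 8 = 59.
slot 3 + slot 5 + slot 6 + slot 2 + slot 7: cost 16 + 8 + 11 + 4 + 6 = 45 ≤ 47, expected clicks 13 + 7 + 15 + 15 + 8 = 58.
slot 3 + slot 5 + slot 6 + slot 8 + slot 2: cost 16 + 8 + 11 + 7 + 4 = 46 ≤ 47, expected clicks 13 + 7 + 15 + 8 + 15 = 58.
Best is slot 3, slot 6, slot 8, slot 2, and slot 7 with total expected clicks 59.

59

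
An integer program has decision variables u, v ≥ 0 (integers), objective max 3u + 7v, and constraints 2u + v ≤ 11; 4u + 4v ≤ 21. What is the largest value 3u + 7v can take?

Relaxing integrality, the LP optimum is 36.75 at (u,v) = (0, 5.25), which is not an integer point.
(u,v)=(0,5): 2·0+1·5=5≤11, 4·0+4·5=20≤21, objective 35.
(u,v)=(1,4): 2·1+1·4=6≤11, 4·1+4·4=20≤21, objective 31.
No feasible integer point exceeds 35.

35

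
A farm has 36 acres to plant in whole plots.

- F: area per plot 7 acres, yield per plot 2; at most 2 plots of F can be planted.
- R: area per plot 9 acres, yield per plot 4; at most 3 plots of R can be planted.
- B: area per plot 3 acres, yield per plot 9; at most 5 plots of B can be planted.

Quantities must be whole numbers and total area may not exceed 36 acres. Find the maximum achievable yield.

Take 2×R and 5×B: area 33 ≤ 36, yield 2·4 + 5·9 = 53.
B has the best ratio (9/3) and is taken to its limit of 5; remaining capacity is filled optimally with the others.

53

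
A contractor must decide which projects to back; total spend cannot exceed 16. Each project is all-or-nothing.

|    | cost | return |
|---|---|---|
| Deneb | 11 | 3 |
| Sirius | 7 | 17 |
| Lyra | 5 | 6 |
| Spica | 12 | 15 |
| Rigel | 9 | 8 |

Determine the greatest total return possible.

This is an integer program with binary decision variables.
Sirius + Rigel: cost 7 + 9 = 16 ≤ 16, return 17 + 8 = 25.
Sirius + Lyra: cost 7 + 5 = 12 ≤ 16, return 17 + 6 = 23.
Best is Sirius and Rigel with total return 25.

25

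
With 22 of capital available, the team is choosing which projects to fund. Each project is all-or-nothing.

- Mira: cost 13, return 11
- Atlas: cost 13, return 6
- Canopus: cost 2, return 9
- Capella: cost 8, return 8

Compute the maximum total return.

20

Mira + Capella: cost 13 + 8 = 21 ≤ 22, return 11 + 8 = 19.
Canopus + Capella: cost 2 + 8 = 10 ≤ 22, return 9 + 8 = 17.
Mira + Canopus: cost 13 + 2 = 15 ≤ 22, return 11 + 9 = 20.
Best is Mira and Canopus with total return 20.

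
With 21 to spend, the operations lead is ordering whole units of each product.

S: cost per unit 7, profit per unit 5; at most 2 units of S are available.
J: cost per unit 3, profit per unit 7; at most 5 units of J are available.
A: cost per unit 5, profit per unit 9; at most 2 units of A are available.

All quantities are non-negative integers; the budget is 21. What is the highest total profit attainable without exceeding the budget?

44

5×J and 1×A: cost 20 ≤ 21, profit 5·7 + 1·9 = 44.
3×J and 2×A: cost 19 ≤ 21, profit 3·7 + 2·9 = 39.
Best is 44.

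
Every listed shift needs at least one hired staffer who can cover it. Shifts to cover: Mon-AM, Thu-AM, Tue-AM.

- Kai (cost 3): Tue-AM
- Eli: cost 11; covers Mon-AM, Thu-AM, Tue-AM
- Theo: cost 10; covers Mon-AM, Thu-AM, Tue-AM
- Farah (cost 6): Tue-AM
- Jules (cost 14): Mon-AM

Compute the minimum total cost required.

The greedy cost-per-new-shift heuristic would pick Kai and Theo for 13, but a cheaper cover exists.
Theo alone covers Mon-AM, Thu-AM, Tue-AM — every shift.
Total cost: 10.
No cover costs less than 10.

10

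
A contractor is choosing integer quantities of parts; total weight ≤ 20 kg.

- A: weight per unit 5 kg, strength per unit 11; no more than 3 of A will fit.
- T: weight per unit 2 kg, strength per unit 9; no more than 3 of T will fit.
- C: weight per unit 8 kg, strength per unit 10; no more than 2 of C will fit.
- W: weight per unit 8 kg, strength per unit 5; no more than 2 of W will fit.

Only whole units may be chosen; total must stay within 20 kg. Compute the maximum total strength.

51

3×A and 2×T: weight 19 ≤ 20, strength 3·11 + 2·9 = 51.
2×A and 3×T: weight 16 ≤ 20, strength 2·11 + 3·9 = 49.
Best is 51.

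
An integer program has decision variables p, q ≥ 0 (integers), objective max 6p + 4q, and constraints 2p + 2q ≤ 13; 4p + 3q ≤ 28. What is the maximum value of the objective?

The continuous relaxation peaks at (6.5, 0) with value 39.00; rounding to a feasible lattice point costs some objective.
(p,q)=(6,0) is feasible, giving 36.
(p,q)=(5,1) is feasible, giving 34.
(p,q)=(5,0) is feasible, giving 30.
Maximum is 36 at (p,q)=(6,0).

36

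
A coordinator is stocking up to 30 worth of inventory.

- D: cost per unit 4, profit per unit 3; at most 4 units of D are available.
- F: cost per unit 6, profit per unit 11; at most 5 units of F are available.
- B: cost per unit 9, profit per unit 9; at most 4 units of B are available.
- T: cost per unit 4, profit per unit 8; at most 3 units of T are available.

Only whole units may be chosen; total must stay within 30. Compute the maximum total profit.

57

T has the best ratio (8/4); taking only T gives at most 3×8 = 24 (stopped by the supply cap of 3).
Mixing does better — 3×F and 3×T: cost 30 ≤ 30, profit 3·11 + 3·8 = 57.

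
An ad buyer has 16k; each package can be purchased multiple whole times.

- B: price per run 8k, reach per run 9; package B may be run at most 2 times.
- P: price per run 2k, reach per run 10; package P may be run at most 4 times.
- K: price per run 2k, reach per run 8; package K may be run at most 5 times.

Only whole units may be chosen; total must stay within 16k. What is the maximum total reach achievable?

This is a bounded integer knapsack.
Take 4×P and 4×K: price 16 ≤ 16, reach 4·10 + 4·8 = 72.
P has the best ratio (10/2) and is taken to its limit of 4; remaining capacity is filled optimally with the others.

72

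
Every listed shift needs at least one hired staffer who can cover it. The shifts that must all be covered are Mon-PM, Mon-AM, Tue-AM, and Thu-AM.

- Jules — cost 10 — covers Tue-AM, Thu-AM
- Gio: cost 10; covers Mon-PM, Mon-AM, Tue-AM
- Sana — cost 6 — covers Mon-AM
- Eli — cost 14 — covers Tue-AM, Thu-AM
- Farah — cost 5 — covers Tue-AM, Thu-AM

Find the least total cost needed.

15

This is an integer covering problem.
Choose Gio and Farah: together they cover Mon-PM, Mon-AM, Tue-AM, Thu-AM — every shift.
Total cost: 10 + 5 = 15.
No cover costs less than 15.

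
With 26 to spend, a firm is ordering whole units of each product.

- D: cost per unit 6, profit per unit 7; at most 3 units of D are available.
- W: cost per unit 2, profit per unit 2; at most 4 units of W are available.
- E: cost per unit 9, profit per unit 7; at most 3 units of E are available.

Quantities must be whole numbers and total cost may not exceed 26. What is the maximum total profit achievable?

This is a bounded integer knapsack.
Take 3×D and 4×W: cost 26 ≤ 26, profit 3·7 + 4·2 = 29.
D has the best ratio (7/6) and is taken to its limit of 3; remaining capacity is filled optimally with the others.

29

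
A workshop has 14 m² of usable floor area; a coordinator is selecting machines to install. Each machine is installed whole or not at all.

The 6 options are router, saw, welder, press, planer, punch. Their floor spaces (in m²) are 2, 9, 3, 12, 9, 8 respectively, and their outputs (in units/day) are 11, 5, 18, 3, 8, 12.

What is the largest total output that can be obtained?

41

Take router, welder, and punch: floor space 2 + 3 + 8 = 13 ≤ 14, output 11 + 18 + 12 = 41.
No other feasible combination does better.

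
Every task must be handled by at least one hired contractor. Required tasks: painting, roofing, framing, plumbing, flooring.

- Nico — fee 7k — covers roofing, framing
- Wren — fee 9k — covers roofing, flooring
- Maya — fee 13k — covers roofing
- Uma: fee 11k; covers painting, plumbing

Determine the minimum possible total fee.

27

Choose Nico, Wren, and Uma: together they cover painting, roofing, framing, plumbing, flooring — every task.
Total fee: 7 + 9 + 11 = 27.
No cover costs less than 27.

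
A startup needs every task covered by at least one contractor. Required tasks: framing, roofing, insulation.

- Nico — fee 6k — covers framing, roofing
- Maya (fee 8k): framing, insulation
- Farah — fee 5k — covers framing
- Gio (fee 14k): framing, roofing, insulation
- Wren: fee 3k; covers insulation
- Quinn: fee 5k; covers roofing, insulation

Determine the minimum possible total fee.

The greedy cost-per-new-task heuristic would pick Quinn and Farah for 10, but a cheaper cover exists.
Choose Nico and Wren: together they cover framing, roofing, insulation — every task.
Total fee: 6 + 3 = 9.
No cover costs less than 9.

9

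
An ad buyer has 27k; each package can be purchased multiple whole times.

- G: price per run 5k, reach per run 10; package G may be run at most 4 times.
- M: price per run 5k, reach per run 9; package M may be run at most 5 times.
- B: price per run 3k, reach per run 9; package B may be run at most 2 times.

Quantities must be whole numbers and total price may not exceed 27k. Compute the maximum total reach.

B has the best ratio (9/3); taking only B gives at most 2×9 = 18 (stopped by the supply cap of 2).
Mixing does better — 4×G and 2×B: price 26 ≤ 27, reach 4·10 + 2·9 = 58.

58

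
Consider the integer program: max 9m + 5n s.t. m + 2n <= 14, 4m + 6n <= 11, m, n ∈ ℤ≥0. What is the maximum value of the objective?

Relaxing integrality, the LP optimum is 24.75 at (m,n) = (2.75, 0), which is not an integer point.
(m,n)=(2,0): 1·2+2·0=2≤14, 4·2+6·0=8≤11, objective 18.
(m,n)=(1,1): 1·1+2·1=3≤14, 4·1+6·1=10≤11, objective 14.
(m,n)=(1,0): 1·1+2·0=1≤14, 4·1+6·0=4≤11, objective 9.
Maximum is 18 at (m,n)=(2,0).

18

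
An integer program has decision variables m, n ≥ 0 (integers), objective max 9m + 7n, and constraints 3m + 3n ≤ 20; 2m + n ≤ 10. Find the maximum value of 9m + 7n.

Relaxing integrality, the LP optimum is 53.33 at (m,n) = (3.33, 3.33), which is not an integer point.
(m,n)=(4,2): 3·4+3·2=18≤20, 2·4+1·2=10≤10, objective 50.
(m,n)=(3,3): 3·3+3·3=18≤20, 2·3+1·3=9≤10, objective 48.
(m,n)=(2,4): 3·2+3·4=18≤20, 2·2+1·4=8≤10, objective 46.
The best lattice point is (4,2), giving 50.

50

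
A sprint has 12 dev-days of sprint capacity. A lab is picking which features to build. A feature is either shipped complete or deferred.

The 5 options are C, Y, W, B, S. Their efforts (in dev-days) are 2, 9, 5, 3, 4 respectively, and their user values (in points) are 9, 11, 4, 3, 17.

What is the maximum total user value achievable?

30

Treat it as a binary knapsack problem.
Allowing fractional choices, the relaxed optimum would be about 33.3, but features are indivisible.
C + S: effort 2 + 4 = 6 ≤ 12, user value 9 + 17 = 26.
C + B + S: effort 2 + 3 + 4 = 9 ≤ 12, user value 9 + 3 + 17 = 29.
C + W + S: effort 2 + 5 + 4 = 11 ≤ 12, user value 9 + 4 + 17 = 30.
Best is C, W, and S with total user value 30.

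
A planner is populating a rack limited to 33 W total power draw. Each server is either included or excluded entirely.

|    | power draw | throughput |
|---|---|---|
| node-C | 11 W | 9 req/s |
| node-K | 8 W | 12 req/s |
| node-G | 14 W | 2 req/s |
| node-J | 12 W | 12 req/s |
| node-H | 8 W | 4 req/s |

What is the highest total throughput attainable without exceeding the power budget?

Take node-C, node-K, and node-J: power draw 11 + 8 + 12 = 31 ≤ 33, throughput 9 + 12 + 12 = 33.
No other feasible combination does better.

33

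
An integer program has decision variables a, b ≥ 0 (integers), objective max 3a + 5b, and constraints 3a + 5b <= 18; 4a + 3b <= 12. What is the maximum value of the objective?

(a,b)=(0,3): 3·0+5·3=15≤18, 4·0+3·3=9≤12, objective 15.
(a,b)=(1,2): 3·1+5·2=13≤18, 4·1+3·2=10≤12, objective 13.
(a,b)=(0,2): 3·0+5·2=10≤18, 4·0+3·2=6≤12, objective 10.
Maximum is 15 at (a,b)=(0,3).

15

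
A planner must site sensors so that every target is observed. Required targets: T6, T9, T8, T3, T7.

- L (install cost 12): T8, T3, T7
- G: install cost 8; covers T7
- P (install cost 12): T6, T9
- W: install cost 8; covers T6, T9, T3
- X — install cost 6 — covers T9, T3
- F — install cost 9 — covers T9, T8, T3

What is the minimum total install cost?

Choose L and W: together they cover T6, T9, T8, T3, T7 — every target.
Total install cost: 12 + 8 = 20.

20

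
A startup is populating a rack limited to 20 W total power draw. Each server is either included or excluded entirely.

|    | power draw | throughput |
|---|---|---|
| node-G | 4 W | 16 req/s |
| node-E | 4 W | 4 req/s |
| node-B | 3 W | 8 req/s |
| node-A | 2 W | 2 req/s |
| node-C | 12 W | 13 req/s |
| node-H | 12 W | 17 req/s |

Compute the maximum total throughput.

Allowing fractional choices, the relaxed optimum would be about 42.1, but servers are indivisible.
node-G + node-E + node-H: power draw 4 + 4 + 12 = 20 ≤ 20, throughput 16 + 4 + 17 = 37.
node-G + node-B + node-H: power draw 4 + 3 + 12 = 19 ≤ 20, throughput 16 + 8 + 17 = 41.
node-G + node-B + node-C: power draw 4 + 3 + 12 = 19 ≤ 20, throughput 16 + 8 + 13 = 37.
Best is node-G, node-B, and node-H with total throughput 41.

41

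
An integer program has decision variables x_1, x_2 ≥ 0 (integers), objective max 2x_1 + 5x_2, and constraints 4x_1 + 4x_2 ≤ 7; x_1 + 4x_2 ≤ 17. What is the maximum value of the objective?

5

The continuous relaxation peaks at (0, 1.75) with value 8.75; rounding to a feasible lattice point costs some objective.
(x_1,x_2)=(0,1): 4·0+4·1=4≤7, 1·0+4·1=4≤17, objective 5.
(x_1,x_2)=(1,0): 4·1+4·0=4≤7, 1·1+4·0=1≤17, objective 2.
(x_1,x_2)=(0,0): 4·0+4·0=0≤7, 1·0+4·0=0≤17, objective 0.
No feasible integer point exceeds 5.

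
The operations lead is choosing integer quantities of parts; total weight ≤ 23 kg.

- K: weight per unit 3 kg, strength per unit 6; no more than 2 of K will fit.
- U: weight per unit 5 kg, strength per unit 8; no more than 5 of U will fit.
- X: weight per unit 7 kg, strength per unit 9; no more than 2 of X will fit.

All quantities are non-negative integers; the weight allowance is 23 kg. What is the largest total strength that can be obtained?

38

This is a bounded integer knapsack.
Take 1×K and 4×U: weight 23 ≤ 23, strength 1·6 + 4·8 = 38.
No other integer combination yields more.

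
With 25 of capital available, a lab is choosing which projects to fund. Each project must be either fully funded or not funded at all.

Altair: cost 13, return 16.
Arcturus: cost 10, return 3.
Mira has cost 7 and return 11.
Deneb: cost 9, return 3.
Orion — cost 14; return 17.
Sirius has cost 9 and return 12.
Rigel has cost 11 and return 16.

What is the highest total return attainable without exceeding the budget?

Treat it as a binary knapsack problem.
Allowing fractional choices, the relaxed optimum would be about 36.3, but projects are indivisible.
Orion + Rigel: cost 14 + 11 = 25 ≤ 25, return 17 + 16 = 33.
Altair + Rigel: cost 13 + 11 = 24 ≤ 25, return 16 + 16 = 32.
Orion + Sirius: cost 14 + 9 = 23 ≤ 25, return 17 + 12 = 29.
Best is Orion and Rigel with total return 33.

33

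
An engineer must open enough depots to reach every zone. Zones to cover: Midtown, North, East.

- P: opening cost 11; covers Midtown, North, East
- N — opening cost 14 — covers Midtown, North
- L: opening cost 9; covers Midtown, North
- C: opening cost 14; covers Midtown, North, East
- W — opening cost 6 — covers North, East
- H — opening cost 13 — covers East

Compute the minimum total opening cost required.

The greedy cost-per-new-zone heuristic would pick W and L for 15, but a cheaper cover exists.
P alone covers Midtown, North, East — every zone.
Total opening cost: 11.
No cover costs less than 11.

11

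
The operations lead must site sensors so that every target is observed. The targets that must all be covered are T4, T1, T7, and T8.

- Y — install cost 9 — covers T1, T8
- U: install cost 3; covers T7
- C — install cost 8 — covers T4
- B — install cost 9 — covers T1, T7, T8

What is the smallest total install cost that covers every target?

17

Choose C and B: together they cover T4, T1, T7, T8 — every target.
Total install cost: 8 + 9 = 17.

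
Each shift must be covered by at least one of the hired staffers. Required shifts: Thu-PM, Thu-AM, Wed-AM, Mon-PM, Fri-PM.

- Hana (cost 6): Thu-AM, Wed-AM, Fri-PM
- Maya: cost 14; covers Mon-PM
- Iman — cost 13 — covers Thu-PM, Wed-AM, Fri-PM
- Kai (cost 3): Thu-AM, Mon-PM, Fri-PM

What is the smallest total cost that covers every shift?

Choose Iman and Kai: together they cover Thu-PM, Thu-AM, Wed-AM, Mon-PM, Fri-PM — every shift.
Total cost: 13 + 3 = 16.

16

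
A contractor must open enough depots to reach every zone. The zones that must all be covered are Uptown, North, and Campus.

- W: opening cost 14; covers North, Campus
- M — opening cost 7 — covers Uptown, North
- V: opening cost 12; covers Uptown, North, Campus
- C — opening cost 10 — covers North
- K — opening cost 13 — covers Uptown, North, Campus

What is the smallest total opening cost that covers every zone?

This is an integer covering problem.
The greedy cost-per-new-zone heuristic would pick M and V for 19, but a cheaper cover exists.
V alone covers Uptown, North, Campus — every zone.
Total opening cost: 12.
No cover costs less than 12.

12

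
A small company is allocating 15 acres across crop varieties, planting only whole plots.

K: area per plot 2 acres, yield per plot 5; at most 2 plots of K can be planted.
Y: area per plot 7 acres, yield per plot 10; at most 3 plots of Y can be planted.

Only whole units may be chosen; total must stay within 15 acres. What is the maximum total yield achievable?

20

This is a bounded integer knapsack.
K has the best ratio (5/2); taking only K gives at most 2×5 = 10 (stopped by the supply cap of 2).
Mixing does better — 2×Y: area 14 ≤ 15, yield 2·10 = 20.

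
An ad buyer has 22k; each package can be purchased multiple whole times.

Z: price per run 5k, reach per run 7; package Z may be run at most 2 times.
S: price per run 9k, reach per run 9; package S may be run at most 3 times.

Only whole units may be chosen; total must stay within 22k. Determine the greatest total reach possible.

23

Z has the best ratio (7/5); taking only Z gives at most 2×7 = 14 (stopped by the supply cap of 2).
Mixing does better — 2×Z and 1×S: price 19 ≤ 22, reach 2·7 + 1·9 = 23.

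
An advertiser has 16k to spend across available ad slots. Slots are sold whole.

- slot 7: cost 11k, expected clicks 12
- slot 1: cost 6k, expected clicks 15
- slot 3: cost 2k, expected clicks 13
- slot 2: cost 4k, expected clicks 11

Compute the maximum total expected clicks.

Allowing fractional choices, the relaxed optimum would be about 43.4, but ad slots are indivisible.
slot 1 + slot 2: cost 6 + 4 = 10 ≤ 16, expected clicks 15 + 11 = 26.
slot 1 + slot 3 + slot 2: cost 6 + 2 + 4 = 12 ≤ 16, expected clicks 15 + 13 + 11 = 39.
slot 1 + slot 3: cost 6 + 2 = 8 ≤ 16, expected clicks 15 + 13 = 28.
Best is slot 1, slot 3, and slot 2 with total expected clicks 39.

39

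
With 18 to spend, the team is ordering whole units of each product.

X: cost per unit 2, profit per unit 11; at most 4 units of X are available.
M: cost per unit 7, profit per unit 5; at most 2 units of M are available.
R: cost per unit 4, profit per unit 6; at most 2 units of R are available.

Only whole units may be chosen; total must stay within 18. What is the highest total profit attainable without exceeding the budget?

X has the best ratio (11/2); taking only X gives at most 4×11 = 44 (stopped by the supply cap of 4).
Mixing does better — 4×X and 2×R: cost 16 ≤ 18, profit 4·11 + 2·6 = 56.

56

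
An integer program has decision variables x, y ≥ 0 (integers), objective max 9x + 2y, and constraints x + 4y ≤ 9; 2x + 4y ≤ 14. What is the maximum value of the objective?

63

(x,y)=(7,0): 1·7+4·0=7≤9, 2·7+4·0=14≤14, objective 63.
(x,y)=(6,0): 1·6+4·0=6≤9, 2·6+4·0=12≤14, objective 54.
The best lattice point is (7,0), giving 63.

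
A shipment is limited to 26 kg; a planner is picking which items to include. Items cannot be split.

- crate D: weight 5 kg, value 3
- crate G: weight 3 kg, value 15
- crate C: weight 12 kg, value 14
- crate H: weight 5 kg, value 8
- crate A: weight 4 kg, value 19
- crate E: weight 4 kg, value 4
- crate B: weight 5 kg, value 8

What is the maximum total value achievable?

57

Allowing fractional choices, the relaxed optimum would be about 60.5, but items are indivisible.
crate G + crate C + crate A + crate B: weight 3 + 12 + 4 + 5 = 24 ≤ 26, value 15 + 14 + 19 + 8 = 56.
crate D + crate G + crate H + crate A + crate E + crate B: weight 5 + 3 + 5 + 4 + 4 + 5 = 26 ≤ 26, value 3 + 15 + 8 + 19 + 4 + 8 = 57.
crate G + crate C + crate H + crate A: weight 3 + 12 + 5 + 4 = 24 ≤ 26, value 15 + 14 + 8 + 19 = 56.
Best is crate D, crate G, crate H, crate A, crate E, and crate B with total value 57.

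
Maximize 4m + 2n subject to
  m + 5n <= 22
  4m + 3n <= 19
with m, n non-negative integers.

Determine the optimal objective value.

18

Relaxing integrality, the LP optimum is 19.00 at (m,n) = (4.75, 0), which is not an integer point.
(m,n)=(4,1): 1·4+5·1=9≤22, 4·4+3·1=19≤19, objective 18.
(m,n)=(4,0): 1·4+5·0=4≤22, 4·4+3·0=16≤19, objective 16.
(m,n)=(3,2): 1·3+5·2=13≤22, 4·3+3·2=18≤19, objective 16.
Maximum is 18 at (m,n)=(4,1).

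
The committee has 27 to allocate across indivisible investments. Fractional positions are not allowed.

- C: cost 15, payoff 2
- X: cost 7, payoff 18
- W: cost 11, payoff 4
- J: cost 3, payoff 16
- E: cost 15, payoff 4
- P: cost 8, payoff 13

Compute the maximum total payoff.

Allowing fractional choices, the relaxed optimum would be about 50.3, but investments are indivisible.
X + J + P: cost 7 + 3 + 8 = 18 ≤ 27, payoff 18 + 16 + 13 = 47.
X + J + E: cost 7 + 3 + 15 = 25 ≤ 27, payoff 18 + 16 + 4 = 38.
X + W + J: cost 7 + 11 + 3 = 21 ≤ 27, payoff 18 + 4 + 16 = 38.
Best is X, J, and P with total payoff 47.

47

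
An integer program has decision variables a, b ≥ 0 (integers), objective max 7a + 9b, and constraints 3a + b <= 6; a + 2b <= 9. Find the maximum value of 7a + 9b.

36

The continuous relaxation peaks at (0.6, 4.2) with value 42.00; rounding to a feasible lattice point costs some objective.
(a,b)=(0,4): 3·0+1·4=4≤6, 1·0+2·4=8≤9, objective 36.
(a,b)=(1,3): 3·1+1·3=6≤6, 1·1+2·3=7≤9, objective 34.
No feasible integer point exceeds 36.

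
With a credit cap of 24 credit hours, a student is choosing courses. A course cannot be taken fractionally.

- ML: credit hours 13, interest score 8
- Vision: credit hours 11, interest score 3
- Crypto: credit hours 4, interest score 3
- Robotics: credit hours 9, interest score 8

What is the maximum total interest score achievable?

Vision + Crypto + Robotics: credit hours 11 + 4 + 9 = 24 ≤ 24, interest score 3 + 3 + 8 = 14.
ML + Robotics: credit hours 13 + 9 = 22 ≤ 24, interest score 8 + 8 = 16.
Best is ML and Robotics with total interest score 16.

16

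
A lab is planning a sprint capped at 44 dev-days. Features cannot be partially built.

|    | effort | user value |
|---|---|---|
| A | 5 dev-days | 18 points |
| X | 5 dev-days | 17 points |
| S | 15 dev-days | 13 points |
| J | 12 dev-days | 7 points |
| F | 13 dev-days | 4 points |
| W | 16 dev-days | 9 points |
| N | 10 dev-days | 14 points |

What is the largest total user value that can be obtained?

Treat it as a binary knapsack problem.
Allowing fractional choices, the relaxed optimum would be about 67.2, but features are indivisible.
A + X + S + N: effort 5 + 5 + 15 + 10 = 35 ≤ 44, user value 18 + 17 + 13 + 14 = 62.
A + X + W + N: effort 5 + 5 + 16 + 10 = 36 ≤ 44, user value 18 + 17 + 9 + 14 = 58.
A + X + S + W: effort 5 + 5 + 15 + 16 = 41 ≤ 44, user value 18 + 17 + 13 + 9 = 57.
Best is A, X, S, and N with total user value 62.

62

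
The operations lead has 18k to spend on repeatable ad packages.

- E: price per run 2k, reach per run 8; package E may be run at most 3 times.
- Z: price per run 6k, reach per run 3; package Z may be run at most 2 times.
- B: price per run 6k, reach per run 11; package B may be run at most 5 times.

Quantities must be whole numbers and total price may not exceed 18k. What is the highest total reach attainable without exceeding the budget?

Take 3×E and 2×B: price 18 ≤ 18, reach 3·8 + 2·11 = 46.
E has the best ratio (8/2) and is taken to its limit of 3; remaining capacity is filled optimally with the others.

46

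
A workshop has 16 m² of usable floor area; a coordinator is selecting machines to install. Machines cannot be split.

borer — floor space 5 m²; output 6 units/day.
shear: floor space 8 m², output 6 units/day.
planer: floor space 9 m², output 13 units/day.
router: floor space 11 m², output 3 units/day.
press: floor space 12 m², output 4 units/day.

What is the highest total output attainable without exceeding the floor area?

19

borer + shear: floor space 5 + 8 = 13 ≤ 16, output 6 + 6 = 12.
planer: floor space 9 ≤ 16, output 13.
borer + planer: floor space 5 + 9 = 14 ≤ 16, output 6 + 13 = 19.
Best is borer and planer with total output 19.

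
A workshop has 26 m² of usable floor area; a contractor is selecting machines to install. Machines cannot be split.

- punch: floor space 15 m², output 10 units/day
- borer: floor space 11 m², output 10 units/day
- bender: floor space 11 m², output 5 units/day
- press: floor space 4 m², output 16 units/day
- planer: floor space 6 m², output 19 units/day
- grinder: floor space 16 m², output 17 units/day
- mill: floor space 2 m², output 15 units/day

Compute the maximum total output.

60

borer + press + planer + mill: floor space 11 + 4 + 6 + 2 = 23 ≤ 26, output 10 + 16 + 19 + 15 = 60.
bender + press + planer + mill: floor space 11 + 4 + 6 + 2 = 23 ≤ 26, output 5 + 16 + 19 + 15 = 55.
press + planer + grinder: floor space 4 + 6 + 16 = 26 ≤ 26, output 16 + 19 + 17 = 52.
Best is borer, press, planer, and mill with total output 60.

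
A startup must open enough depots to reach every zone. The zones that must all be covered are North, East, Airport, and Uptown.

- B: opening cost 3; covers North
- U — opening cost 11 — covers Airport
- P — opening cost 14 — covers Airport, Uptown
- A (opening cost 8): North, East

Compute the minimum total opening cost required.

22

The greedy cost-per-new-zone heuristic would pick B, P, and A for 25, but a cheaper cover exists.
Choose P and A: together they cover North, East, Airport, Uptown — every zone.
Total opening cost: 14 + 8 = 22.
No cover costs less than 22.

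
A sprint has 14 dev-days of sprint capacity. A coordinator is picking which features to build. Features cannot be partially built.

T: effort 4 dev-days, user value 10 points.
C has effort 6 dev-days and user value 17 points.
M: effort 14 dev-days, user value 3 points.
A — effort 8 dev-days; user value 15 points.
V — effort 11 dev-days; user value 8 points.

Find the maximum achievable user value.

32

Allowing fractional choices, the relaxed optimum would be about 34.5, but features are indivisible.
T + C: effort 4 + 6 = 10 ≤ 14, user value 10 + 17 = 27.
C + A: effort 6 + 8 = 14 ≤ 14, user value 17 + 15 = 32.
T + A: effort 4 + 8 = 12 ≤ 14, user value 10 + 15 = 25.
Best is C and A with total user value 32.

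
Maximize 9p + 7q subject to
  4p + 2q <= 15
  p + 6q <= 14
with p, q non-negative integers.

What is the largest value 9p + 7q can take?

The continuous relaxation peaks at (2.82, 1.86) with value 38.41; rounding to a feasible lattice point costs some objective.
(p,q)=(3,1): 4·3+2·1=14≤15, 1·3+6·1=9≤14, objective 34.
(p,q)=(2,2): 4·2+2·2=12≤15, 1·2+6·2=14≤14, objective 32.
(p,q)=(3,0): 4·3+2·0=12≤15, 1·3+6·0=3≤14, objective 27.
(p,q)=(2,1): 4·2+2·1=10≤15, 1·2+6·1=8≤14, objective 25.
Maximum is 34 at (p,q)=(3,1).

34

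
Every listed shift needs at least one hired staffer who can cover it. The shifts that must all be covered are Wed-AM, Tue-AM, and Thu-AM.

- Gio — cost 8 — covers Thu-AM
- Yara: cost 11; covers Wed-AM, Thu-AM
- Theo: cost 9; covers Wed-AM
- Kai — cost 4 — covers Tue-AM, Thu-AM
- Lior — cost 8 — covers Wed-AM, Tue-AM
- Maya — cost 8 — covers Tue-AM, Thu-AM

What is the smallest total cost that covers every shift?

Choose Kai and Lior: together they cover Wed-AM, Tue-AM, Thu-AM — every shift.
Total cost: 4 + 8 = 12.
No cover costs less than 12.

12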